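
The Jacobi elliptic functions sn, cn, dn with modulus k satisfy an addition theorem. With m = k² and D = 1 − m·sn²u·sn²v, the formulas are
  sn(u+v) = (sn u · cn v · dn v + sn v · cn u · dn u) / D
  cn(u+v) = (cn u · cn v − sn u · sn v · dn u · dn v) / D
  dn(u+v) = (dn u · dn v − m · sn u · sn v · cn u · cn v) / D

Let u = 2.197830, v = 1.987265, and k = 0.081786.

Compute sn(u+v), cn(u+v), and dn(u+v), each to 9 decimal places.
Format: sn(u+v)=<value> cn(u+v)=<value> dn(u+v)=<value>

sn u = 0.8123909520701282, cn u = -0.5831131459627631, dn u = 0.997790275162021
sn v = 0.9161127191993754, cn v = -0.4009207973167846, dn v = 0.9971891571694529
m = k² = 0.006688949796
D = 1 − m·sn²u·sn²v = 0.9962950195746114
sn(u+v) = (sn u·cn v·dn v + sn v·cn u·dn u)/D = -0.8578058648324425/0.9962950195746114 = -0.860995837556932
cn(u+v) = (cn u·cn v − sn u·sn v·dn u·dn v)/D = -0.5067276036375368/0.9962950195746114 = -0.5086120011459001
dn(u+v) = (dn u·dn v − m·sn u·sn v·cn u·cn v)/D = 0.9938218301431524/0.9962950195746114 = 0.9975176133746859

sn(u+v)=-0.860995838 cn(u+v)=-0.508612001 dn(u+v)=0.997517613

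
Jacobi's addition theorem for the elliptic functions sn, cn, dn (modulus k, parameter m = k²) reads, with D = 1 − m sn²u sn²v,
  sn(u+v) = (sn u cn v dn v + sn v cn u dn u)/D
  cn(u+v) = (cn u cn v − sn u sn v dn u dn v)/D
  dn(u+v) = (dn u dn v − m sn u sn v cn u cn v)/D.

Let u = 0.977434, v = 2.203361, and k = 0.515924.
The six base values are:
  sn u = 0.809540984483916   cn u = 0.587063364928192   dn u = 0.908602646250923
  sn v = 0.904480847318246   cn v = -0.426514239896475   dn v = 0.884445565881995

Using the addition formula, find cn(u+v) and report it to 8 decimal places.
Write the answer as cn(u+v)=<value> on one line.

m = k² = 0.266177573776
D = 1 − m·sn²u·sn²v = 0.8572921401356871
cn(u+v) = (cn u·cn v − sn u·sn v·dn u·dn v)/D = -0.8388053246706016/0.8572921401356871 = -0.9784358043196809

cn(u+v)=-0.97843580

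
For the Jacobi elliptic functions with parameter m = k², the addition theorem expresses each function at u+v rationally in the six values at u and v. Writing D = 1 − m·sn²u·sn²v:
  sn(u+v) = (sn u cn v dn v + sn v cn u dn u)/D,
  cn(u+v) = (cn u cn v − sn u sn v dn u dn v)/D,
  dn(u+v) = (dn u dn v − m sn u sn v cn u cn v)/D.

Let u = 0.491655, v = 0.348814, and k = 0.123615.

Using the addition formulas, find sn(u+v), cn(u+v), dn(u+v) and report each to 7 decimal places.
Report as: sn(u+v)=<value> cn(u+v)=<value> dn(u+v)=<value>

sn(u+v)=0.7440803 cn(u+v)=0.6680902 dn(u+v)=0.9957609

sn u = 0.4718313068489175, cn u = 0.8816888441379094, dn u = 0.9982976232395423
sn v = 0.3416843425530025, cn v = 0.9398147743327525, dn v = 0.9991076066388284
m = k² = 0.015280668225
D = 1 − m·sn²u·sn²v = 0.9996028395355902
sn(u+v) = (sn u·cn v·dn v + sn v·cn u·dn u)/D = 0.7437847318422983/0.9996028395355902 = 0.7440802511003835
cn(u+v) = (cn u·cn v − sn u·sn v·dn u·dn v)/D = 0.6678249093032509/0.9996028395355902 = 0.6680902483365479
dn(u+v) = (dn u·dn v − m·sn u·sn v·cn u·cn v)/D = 0.9953654257716407/0.9996028395355902 = 0.995760902634172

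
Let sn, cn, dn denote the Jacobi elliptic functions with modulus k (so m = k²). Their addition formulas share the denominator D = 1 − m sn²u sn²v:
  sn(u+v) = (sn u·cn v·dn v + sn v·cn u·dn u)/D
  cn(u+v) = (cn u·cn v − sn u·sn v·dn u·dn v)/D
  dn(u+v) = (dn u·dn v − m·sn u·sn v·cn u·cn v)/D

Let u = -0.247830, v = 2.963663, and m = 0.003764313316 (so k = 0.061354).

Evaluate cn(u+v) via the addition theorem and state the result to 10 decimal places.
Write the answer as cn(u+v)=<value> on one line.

sn u = -0.2452916935365539, cn u = 0.9694493205330381, dn u = 0.9998867479571108
sn v = 0.1799038696369024, cn v = -0.9836841961166543, dn v = 0.9999390813870141
m = k² = 0.003764313316
D = 1 − m·sn²u·sn²v = 0.9999926695192583
cn(u+v) = (cn u·cn v − sn u·sn v·dn u·dn v)/D = -0.9095107363466962/0.9999926695192583 = -0.9095174035465071

cn(u+v)=-0.9095174035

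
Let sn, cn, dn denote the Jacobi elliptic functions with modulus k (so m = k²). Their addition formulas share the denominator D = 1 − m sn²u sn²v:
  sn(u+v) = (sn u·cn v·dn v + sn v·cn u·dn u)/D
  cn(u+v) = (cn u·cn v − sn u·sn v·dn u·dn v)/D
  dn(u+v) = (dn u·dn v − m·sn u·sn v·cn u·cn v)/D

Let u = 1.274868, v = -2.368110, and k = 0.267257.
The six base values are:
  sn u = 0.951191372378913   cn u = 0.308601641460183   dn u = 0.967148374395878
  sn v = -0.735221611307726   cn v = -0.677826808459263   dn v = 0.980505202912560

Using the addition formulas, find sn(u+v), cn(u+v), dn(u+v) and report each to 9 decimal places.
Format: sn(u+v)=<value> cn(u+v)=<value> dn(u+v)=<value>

sn(u+v)=-0.882436523 cn(u+v)=0.470431486 dn(u+v)=0.971792545

m = k² = 0.071426304049
D = 1 − m·sn²u·sn²v = 0.9650674321148565
sn(u+v) = (sn u·cn v·dn v + sn v·cn u·dn u)/D = -0.85161074914855/0.9650674321148565 = -0.882436522888689
cn(u+v) = (cn u·cn v − sn u·sn v·dn u·dn v)/D = 0.4539981062332846/0.9650674321148565 = 0.4704314860552174
dn(u+v) = (dn u·dn v − m·sn u·sn v·cn u·cn v)/D = 0.9378453357444214/0.9650674321148565 = 0.9717925447854142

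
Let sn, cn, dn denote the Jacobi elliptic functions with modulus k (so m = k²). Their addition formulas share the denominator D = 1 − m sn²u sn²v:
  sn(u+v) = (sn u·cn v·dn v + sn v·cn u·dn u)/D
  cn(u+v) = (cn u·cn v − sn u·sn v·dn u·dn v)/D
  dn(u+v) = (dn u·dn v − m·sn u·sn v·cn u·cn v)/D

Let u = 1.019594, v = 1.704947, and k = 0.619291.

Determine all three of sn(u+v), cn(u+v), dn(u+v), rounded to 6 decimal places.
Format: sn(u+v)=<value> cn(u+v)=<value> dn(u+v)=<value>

sn u = 0.8219863892785187, cn u = 0.5695071341439574, dn u = 0.8607376758946147
sn v = 0.9988408651379581, cn v = 0.04813445886737888, dn v = 0.7857272096214086
m = k² = 0.383521342681
D = 1 − m·sn²u·sn²v = 0.7414697332862852
sn(u+v) = (sn u·cn v·dn v + sn v·cn u·dn u)/D = 0.5207160241554057/0.7414697332862852 = 0.7022754952485089
cn(u+v) = (cn u·cn v − sn u·sn v·dn u·dn v)/D = -0.5278562186499481/0.7414697332862852 = -0.7119052807596398
dn(u+v) = (dn u·dn v − m·sn u·sn v·cn u·cn v)/D = 0.6676731256562724/0.7414697332862852 = 0.9004725286588069

sn(u+v)=0.702275 cn(u+v)=-0.711905 dn(u+v)=0.900473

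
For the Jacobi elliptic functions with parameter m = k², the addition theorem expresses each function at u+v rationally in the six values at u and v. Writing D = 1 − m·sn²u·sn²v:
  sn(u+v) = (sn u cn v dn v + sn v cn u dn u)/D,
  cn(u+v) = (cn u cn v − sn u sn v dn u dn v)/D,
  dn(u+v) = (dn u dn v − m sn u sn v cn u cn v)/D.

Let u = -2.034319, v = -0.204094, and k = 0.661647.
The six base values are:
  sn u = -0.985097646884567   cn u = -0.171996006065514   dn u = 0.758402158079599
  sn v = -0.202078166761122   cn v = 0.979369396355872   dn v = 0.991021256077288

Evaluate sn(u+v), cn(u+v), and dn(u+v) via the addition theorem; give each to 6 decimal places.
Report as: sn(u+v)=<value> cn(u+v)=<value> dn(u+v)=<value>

m = k² = 0.437776752609
D = 1 − m·sn²u·sn²v = 0.9826519747581874
sn(u+v) = (sn u·cn v·dn v + sn v·cn u·dn u)/D = -0.9297525157516157/0.9826519747581874 = -0.9461666384789088
cn(u+v) = (cn u·cn v − sn u·sn v·dn u·dn v)/D = -0.3180647150340744/0.9826519747581874 = -0.3236799224998701
dn(u+v) = (dn u·dn v − m·sn u·sn v·cn u·cn v)/D = 0.7662723282577613/0.9826519747581874 = 0.7798003239614176

sn(u+v)=-0.946167 cn(u+v)=-0.323680 dn(u+v)=0.779800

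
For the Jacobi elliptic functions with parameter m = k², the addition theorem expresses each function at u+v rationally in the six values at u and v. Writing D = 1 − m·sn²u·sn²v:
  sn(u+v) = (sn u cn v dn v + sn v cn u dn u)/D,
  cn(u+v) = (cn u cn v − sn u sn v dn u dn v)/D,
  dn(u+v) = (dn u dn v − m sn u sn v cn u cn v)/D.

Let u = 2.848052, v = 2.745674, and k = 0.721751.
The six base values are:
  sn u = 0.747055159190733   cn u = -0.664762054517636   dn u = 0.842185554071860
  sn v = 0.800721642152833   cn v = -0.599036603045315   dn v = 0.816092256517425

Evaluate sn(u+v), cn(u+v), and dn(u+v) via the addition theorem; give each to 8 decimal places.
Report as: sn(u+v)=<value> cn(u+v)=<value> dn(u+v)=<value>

m = k² = 0.520924506001
D = 1 − m·sn²u·sn²v = 0.813601136069346
sn(u+v) = (sn u·cn v·dn v + sn v·cn u·dn u)/D = -0.8134986209547739/0.813601136069346 = -0.9998739983143738
cn(u+v) = (cn u·cn v − sn u·sn v·dn u·dn v)/D = -0.0129151971727722/0.813601136069346 = -0.01587411398559231
dn(u+v) = (dn u·dn v − m·sn u·sn v·cn u·cn v)/D = 0.5632134459976989/0.813601136069346 = 0.6922476149906632

sn(u+v)=-0.99987400 cn(u+v)=-0.01587411 dn(u+v)=0.69224761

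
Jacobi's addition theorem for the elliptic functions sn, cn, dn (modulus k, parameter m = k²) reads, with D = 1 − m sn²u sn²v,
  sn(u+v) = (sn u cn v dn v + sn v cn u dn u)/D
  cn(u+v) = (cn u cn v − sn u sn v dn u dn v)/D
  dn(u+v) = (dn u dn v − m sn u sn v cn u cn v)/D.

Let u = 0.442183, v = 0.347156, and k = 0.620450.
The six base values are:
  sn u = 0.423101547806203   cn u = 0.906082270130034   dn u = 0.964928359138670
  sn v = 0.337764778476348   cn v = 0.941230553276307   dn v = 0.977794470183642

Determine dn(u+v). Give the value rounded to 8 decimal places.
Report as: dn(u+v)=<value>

dn(u+v)=0.90368875

m = k² = 0.3849582025
D = 1 − m·sn²u·sn²v = 0.9921380273945286
dn(u+v) = (dn u·dn v − m·sn u·sn v·cn u·cn v)/D = 0.8965839691341623/0.9921380273945286 = 0.9036887452935329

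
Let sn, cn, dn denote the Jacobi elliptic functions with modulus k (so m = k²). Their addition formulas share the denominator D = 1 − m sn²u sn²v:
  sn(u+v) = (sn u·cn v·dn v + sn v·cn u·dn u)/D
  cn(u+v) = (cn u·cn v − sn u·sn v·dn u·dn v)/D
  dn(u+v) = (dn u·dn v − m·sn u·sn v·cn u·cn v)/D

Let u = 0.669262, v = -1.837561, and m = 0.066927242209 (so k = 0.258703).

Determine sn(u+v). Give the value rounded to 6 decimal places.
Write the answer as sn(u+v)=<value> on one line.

sn u = 0.6180094561825522, cn u = 0.7861706634497029, dn u = 0.987136311613334
sn v = -0.9733372280768638, cn v = -0.2293788142781438, dn v = 0.967777924203401
m = k² = 0.066927242209
D = 1 − m·sn²u·sn²v = 0.9757830280037518
sn(u+v) = (sn u·cn v·dn v + sn v·cn u·dn u)/D = -0.8925562923369383/0.9757830280037518 = -0.9147077441620623

sn(u+v)=-0.914708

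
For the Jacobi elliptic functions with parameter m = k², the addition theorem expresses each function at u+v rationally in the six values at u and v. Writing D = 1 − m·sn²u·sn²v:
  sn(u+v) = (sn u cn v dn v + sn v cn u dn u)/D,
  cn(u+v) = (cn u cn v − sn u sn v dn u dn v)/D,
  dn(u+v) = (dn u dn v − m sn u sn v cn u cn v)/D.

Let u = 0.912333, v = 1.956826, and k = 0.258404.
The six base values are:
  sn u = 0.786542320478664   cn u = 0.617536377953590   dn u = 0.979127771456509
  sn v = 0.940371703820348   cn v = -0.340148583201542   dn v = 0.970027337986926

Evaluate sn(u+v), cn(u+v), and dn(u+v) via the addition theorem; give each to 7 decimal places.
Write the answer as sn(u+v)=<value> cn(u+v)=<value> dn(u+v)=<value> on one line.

sn(u+v)=0.3207888 cn(u+v)=-0.9471507 dn(u+v)=0.9965584

m = k² = 0.066772627216
D = 1 − m·sn²u·sn²v = 0.9634706655578379
sn(u+v) = (sn u·cn v·dn v + sn v·cn u·dn u)/D = 0.3090706137930016/0.9634706655578379 = 0.3207888157280361
cn(u+v) = (cn u·cn v − sn u·sn v·dn u·dn v)/D = -0.9125519596604242/0.9634706655578379 = -0.9471507460292707
dn(u+v) = (dn u·dn v − m·sn u·sn v·cn u·cn v)/D = 0.9601548270596701/0.9634706655578379 = 0.9965584437422929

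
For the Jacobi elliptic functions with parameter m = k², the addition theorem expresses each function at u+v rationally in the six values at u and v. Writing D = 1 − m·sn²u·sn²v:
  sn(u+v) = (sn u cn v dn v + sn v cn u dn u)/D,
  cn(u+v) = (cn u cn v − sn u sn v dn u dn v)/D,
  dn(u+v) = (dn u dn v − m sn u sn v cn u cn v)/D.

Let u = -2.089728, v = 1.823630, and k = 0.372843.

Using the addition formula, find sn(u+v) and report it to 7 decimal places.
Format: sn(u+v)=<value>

sn(u+v)=-0.2625537

sn u = -0.9095957407466725, cn u = -0.4154943903538435, dn u = 0.9407372103630057
sn v = 0.9838946575286725, cn v = -0.178749273807018, dn v = 0.9302847460629309
m = k² = 0.139011902649
D = 1 − m·sn²u·sn²v = 0.8886613301692898
sn(u+v) = (sn u·cn v·dn v + sn v·cn u·dn u)/D = -0.2333213174525278/0.8886613301692898 = -0.2625536968150511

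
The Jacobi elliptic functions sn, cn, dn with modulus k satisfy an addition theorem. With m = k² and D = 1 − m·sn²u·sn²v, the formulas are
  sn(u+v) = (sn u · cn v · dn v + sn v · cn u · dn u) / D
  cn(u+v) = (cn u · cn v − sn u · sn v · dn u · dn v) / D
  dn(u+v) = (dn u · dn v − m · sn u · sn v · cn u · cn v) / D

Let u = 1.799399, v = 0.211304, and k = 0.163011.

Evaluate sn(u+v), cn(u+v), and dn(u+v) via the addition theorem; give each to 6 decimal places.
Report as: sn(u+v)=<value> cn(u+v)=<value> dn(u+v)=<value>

sn u = 0.9769470364206964, cn u = -0.2134818213076196, dn u = 0.987237785889026
sn v = 0.2096945857231713, cn v = 0.9777669357870451, dn v = 0.9994156067648945
m = k² = 0.026572586121
D = 1 − m·sn²u·sn²v = 0.9988848063258452
sn(u+v) = (sn u·cn v·dn v + sn v·cn u·dn u)/D = 0.9104736132863737/0.9988848063258452 = 0.9114901012813774
cn(u+v) = (cn u·cn v − sn u·sn v·dn u·dn v)/D = -0.4108633055139826/0.9988848063258452 = -0.4113220092167017
dn(u+v) = (dn u·dn v − m·sn u·sn v·cn u·cn v)/D = 0.9877971385082199/0.9988848063258452 = 0.9888999534807135

sn(u+v)=0.911490 cn(u+v)=-0.411322 dn(u+v)=0.988900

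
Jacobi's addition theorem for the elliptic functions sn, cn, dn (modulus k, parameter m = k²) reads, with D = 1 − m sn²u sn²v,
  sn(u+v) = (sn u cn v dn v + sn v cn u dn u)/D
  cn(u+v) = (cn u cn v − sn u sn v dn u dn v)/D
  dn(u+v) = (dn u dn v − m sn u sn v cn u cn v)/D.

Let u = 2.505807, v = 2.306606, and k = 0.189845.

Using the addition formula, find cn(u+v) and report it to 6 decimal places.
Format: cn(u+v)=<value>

sn u = 0.6155370796130169, cn u = -0.7881079263790452, dn u = 0.9931487936947305
sn v = 0.7582011436684219, cn v = -0.6520207249312686, dn v = 0.9895863155887753
m = k² = 0.036041124025
D = 1 − m·sn²u·sn²v = 0.9921498919084764
cn(u+v) = (cn u·cn v − sn u·sn v·dn u·dn v)/D = 0.05518602670695376/0.9921498919084764 = 0.05562267068416366

cn(u+v)=0.055623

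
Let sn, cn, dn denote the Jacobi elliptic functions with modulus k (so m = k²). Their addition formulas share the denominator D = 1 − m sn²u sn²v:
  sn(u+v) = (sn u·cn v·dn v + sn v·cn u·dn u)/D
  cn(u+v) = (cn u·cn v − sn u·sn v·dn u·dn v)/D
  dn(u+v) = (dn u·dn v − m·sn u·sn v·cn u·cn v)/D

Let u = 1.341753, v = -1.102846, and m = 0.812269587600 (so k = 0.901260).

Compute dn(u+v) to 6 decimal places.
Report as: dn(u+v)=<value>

sn u = 0.8967672559902624, cn u = 0.4425025294658722, dn u = 0.5888800324942741
sn v = -0.82028404442422, cn v = 0.5719563676217306, dn v = 0.6733880618939125
m = k² = 0.8122695876
D = 1 − m·sn²u·sn²v = 0.5604703211678163
dn(u+v) = (dn u·dn v − m·sn u·sn v·cn u·cn v)/D = 0.5477695271942625/0.5604703211678163 = 0.9773390427755568

dn(u+v)=0.977339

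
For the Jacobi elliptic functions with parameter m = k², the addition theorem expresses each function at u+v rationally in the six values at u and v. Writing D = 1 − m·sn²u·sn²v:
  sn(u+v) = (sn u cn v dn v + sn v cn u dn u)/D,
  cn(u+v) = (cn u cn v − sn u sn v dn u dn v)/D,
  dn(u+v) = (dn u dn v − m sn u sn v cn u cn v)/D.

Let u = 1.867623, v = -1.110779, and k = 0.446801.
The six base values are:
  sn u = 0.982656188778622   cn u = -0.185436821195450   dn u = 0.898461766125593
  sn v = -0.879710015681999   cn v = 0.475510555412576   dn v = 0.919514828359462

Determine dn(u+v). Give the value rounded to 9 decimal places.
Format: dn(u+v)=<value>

m = k² = 0.199631133601
D = 1 − m·sn²u·sn²v = 0.8508200238629781
dn(u+v) = (dn u·dn v − m·sn u·sn v·cn u·cn v)/D = 0.8109320393606781/0.8508200238629781 = 0.9531181878851457

dn(u+v)=0.953118188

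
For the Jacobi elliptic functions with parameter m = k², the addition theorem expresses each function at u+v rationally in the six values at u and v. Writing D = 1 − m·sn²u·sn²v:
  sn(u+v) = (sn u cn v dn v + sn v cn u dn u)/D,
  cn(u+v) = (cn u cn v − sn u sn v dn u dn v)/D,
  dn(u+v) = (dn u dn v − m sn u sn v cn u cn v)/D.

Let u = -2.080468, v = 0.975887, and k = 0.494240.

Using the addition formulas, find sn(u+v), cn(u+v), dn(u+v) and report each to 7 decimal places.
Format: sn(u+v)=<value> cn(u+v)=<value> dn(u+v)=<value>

sn(u+v)=-0.8732027 cn(u+v)=0.4873573 dn(u+v)=0.9020786

sn u = -0.9400556519271808, cn u = -0.3410210716066724, dn u = 0.8855137843549809
sn v = 0.8103477982391144, cn v = 0.585949183708809, dn v = 0.9162940068685385
m = k² = 0.2442731776
D = 1 − m·sn²u·sn²v = 0.8582491001251773
sn(u+v) = (sn u·cn v·dn v + sn v·cn u·dn u)/D = -0.7494254054987485/0.8582491001251773 = -0.8732026697021219
cn(u+v) = (cn u·cn v − sn u·sn v·dn u·dn v)/D = 0.4182739287341645/0.8582491001251773 = 0.4873572587179625
dn(u+v) = (dn u·dn v − m·sn u·sn v·cn u·cn v)/D = 0.7742081837940656/0.8582491001251773 = 0.9020786432297405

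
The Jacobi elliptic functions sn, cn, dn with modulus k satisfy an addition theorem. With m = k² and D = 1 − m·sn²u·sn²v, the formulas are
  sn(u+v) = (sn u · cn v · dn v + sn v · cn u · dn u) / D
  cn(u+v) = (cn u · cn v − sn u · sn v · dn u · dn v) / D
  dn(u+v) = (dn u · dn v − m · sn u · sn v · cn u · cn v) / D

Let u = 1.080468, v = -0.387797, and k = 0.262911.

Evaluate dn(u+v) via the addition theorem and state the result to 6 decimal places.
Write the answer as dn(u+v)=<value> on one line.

sn u = 0.8767118161085065, cn u = 0.481015999209719, dn u = 0.9730729930897829
sn v = -0.3775465835232148, cn v = 0.9259905924305863, dn v = 0.9950614172684408
m = k² = 0.069122193921
D = 1 − m·sn²u·sn²v = 0.9924269238618423
dn(u+v) = (dn u·dn v − m·sn u·sn v·cn u·cn v)/D = 0.9784582558227996/0.9924269238618423 = 0.9859247389372648

dn(u+v)=0.985925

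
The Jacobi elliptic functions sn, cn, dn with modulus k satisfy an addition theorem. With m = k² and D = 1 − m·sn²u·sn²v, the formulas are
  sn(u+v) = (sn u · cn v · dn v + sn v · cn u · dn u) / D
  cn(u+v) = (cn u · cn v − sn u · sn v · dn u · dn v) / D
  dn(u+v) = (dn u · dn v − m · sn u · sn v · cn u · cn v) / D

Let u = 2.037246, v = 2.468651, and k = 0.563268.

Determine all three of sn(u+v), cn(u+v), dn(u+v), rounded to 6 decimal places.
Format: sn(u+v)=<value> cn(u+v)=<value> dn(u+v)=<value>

sn u = 0.9663786033534389, cn u = -0.2571233069572979, dn u = 0.8388710838110281
sn v = 0.8068509491072228, cn v = -0.5907550642396337, dn v = 0.8907603499499902
m = k² = 0.317270839824
D = 1 − m·sn²u·sn²v = 0.8071092517077466
sn(u+v) = (sn u·cn v·dn v + sn v·cn u·dn u)/D = -0.6825612460939648/0.8071092517077466 = -0.845686311549207
cn(u+v) = (cn u·cn v − sn u·sn v·dn u·dn v)/D = -0.4307383074708967/0.8071092517077466 = -0.5336802998596609
dn(u+v) = (dn u·dn v − m·sn u·sn v·cn u·cn v)/D = 0.7096563102909844/0.8071092517077466 = 0.8792568153436931

sn(u+v)=-0.845686 cn(u+v)=-0.533680 dn(u+v)=0.879257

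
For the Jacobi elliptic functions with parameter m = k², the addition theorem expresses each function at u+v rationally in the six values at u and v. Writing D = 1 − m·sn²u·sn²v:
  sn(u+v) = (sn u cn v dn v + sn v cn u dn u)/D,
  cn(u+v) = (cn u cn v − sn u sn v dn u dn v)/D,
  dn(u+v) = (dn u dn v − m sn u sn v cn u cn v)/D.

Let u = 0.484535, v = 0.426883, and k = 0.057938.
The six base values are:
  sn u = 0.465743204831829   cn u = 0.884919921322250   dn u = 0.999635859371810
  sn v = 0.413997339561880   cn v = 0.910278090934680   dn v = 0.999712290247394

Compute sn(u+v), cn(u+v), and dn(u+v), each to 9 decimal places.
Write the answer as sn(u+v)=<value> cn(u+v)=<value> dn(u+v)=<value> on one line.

sn(u+v)=0.790153559 cn(u+v)=0.612908927 dn(u+v)=0.998951550

m = k² = 0.003356811844
D = 1 − m·sn²u·sn²v = 0.9998751998366083
sn(u+v) = (sn u·cn v·dn v + sn v·cn u·dn u)/D = 0.7900549477290524/0.9998751998366083 = 0.790153559022323
cn(u+v) = (cn u·cn v − sn u·sn v·dn u·dn v)/D = 0.6128324361659895/0.9998751998366083 = 0.6129089273002608
dn(u+v) = (dn u·dn v − m·sn u·sn v·cn u·cn v)/D = 0.9988268806638142/0.9998751998366083 = 0.9989515499804722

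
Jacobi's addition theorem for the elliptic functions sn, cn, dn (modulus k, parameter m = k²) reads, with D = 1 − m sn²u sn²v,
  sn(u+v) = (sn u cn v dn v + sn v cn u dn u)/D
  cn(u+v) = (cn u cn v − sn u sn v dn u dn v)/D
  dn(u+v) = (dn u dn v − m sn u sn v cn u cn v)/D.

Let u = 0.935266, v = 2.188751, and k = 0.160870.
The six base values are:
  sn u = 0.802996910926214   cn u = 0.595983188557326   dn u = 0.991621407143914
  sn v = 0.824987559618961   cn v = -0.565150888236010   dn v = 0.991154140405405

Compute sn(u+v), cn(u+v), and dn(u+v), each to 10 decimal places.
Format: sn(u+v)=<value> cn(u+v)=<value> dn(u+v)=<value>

sn(u+v)=0.0381928671 cn(u+v)=-0.9992703863 dn(u+v)=0.9999811249

m = k² = 0.0258791569
D = 1 − m·sn²u·sn²v = 0.9886427634315344
sn(u+v) = (sn u·cn v·dn v + sn v·cn u·dn u)/D = 0.03775910168007774/0.9886427634315344 = 0.03819286710704036
cn(u+v) = (cn u·cn v − sn u·sn v·dn u·dn v)/D = -0.9879214361101061/0.9886427634315344 = -0.9992703862829839
dn(u+v) = (dn u·dn v − m·sn u·sn v·cn u·cn v)/D = 0.9886241027224705/0.9886427634315344 = 0.9999811249222124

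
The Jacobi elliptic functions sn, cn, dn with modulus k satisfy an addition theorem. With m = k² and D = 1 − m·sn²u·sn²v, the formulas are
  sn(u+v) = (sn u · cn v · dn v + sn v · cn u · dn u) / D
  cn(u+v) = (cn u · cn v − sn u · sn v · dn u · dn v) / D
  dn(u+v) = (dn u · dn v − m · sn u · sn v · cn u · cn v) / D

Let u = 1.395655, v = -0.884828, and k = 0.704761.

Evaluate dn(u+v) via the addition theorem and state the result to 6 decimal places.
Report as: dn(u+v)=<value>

dn(u+v)=0.941099

sn u = 0.9464610165264054, cn u = 0.3228181286665966, dn u = 0.7450319210190314
sn v = -0.7421138654668575, cn v = 0.6702738326101049, dn v = 0.8523247597223679
m = k² = 0.496688067121
D = 1 − m·sn²u·sn²v = 0.754963782777089
dn(u+v) = (dn u·dn v − m·sn u·sn v·cn u·cn v)/D = 0.7104952870160564/0.754963782777089 = 0.9410985046230194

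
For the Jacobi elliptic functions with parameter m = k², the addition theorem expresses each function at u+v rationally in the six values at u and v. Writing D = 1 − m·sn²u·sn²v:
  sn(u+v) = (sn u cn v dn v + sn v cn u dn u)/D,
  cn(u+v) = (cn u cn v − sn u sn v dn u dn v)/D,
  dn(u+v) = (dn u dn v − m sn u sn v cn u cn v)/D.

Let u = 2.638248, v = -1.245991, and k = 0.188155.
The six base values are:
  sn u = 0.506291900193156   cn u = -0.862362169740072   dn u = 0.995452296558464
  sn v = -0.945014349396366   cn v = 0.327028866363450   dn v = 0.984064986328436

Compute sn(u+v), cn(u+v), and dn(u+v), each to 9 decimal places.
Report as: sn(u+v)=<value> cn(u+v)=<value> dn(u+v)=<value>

sn(u+v)=0.982131565 cn(u+v)=0.188195616 dn(u+v)=0.982777472

m = k² = 0.035402304025
D = 1 − m·sn²u·sn²v = 0.9918957973482949
sn(u+v) = (sn u·cn v·dn v + sn v·cn u·dn u)/D = 0.9741721713373046/0.9918957973482949 = 0.9821315645671933
cn(u+v) = (cn u·cn v − sn u·sn v·dn u·dn v)/D = 0.1866704405876062/0.9918957973482949 = 0.188195615997815
dn(u+v) = (dn u·dn v − m·sn u·sn v·cn u·cn v)/D = 0.9748128446035831/0.9918957973482949 = 0.982777472401455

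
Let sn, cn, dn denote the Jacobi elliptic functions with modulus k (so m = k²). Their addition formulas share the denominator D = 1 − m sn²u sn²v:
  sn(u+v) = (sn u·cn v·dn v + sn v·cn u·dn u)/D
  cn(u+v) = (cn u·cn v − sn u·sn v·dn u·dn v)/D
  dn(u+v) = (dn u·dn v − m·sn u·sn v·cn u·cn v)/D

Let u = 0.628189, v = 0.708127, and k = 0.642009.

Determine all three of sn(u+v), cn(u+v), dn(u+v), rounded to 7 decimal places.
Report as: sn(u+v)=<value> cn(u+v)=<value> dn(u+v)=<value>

sn(u+v)=0.9395397 cn(u+v)=0.3424400 dn(u+v)=0.7975953

sn u = 0.5749490232879583, cn u = 0.8181892327696709, dn u = 0.9293807716740526
sn v = 0.6336059716403415, cn v = 0.7736559136345425, dn v = 0.9135258248229633
m = k² = 0.412175556081
D = 1 − m·sn²u·sn²v = 0.945300993646772
sn(u+v) = (sn u·cn v·dn v + sn v·cn u·dn u)/D = 0.8881477985837998/0.945300993646772 = 0.9395396858280163
cn(u+v) = (cn u·cn v − sn u·sn v·dn u·dn v)/D = 0.3237089069833029/0.945300993646772 = 0.3424400367278809
dn(u+v) = (dn u·dn v − m·sn u·sn v·cn u·cn v)/D = 0.7539676424173566/0.945300993646772 = 0.7975953135399851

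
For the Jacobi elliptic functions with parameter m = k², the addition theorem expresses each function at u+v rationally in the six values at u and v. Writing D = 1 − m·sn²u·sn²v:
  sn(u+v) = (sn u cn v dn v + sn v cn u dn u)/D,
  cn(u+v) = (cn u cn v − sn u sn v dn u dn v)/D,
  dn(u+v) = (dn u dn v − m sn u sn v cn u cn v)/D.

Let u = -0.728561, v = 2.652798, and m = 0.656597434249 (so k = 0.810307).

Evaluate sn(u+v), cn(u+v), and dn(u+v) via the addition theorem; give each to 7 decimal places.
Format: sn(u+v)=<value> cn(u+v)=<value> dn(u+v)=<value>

sn(u+v)=0.9985544 cn(u+v)=0.0537502 dn(u+v)=0.5876219

sn u = -0.6372346429565812, cn u = 0.7706698448856024, dn u = 0.8563742169837532
sn v = 0.9250934281056143, cn v = -0.3797395808653644, dn v = 0.6618801454785325
m = k² = 0.656597434249
D = 1 − m·sn²u·sn²v = 0.7718244380713336
sn(u+v) = (sn u·cn v·dn v + sn v·cn u·dn u)/D = 0.7707086983034512/0.7718244380713336 = 0.9985544124896195
cn(u+v) = (cn u·cn v − sn u·sn v·dn u·dn v)/D = 0.04148572722671812/0.7718244380713336 = 0.05375021206944983
dn(u+v) = (dn u·dn v − m·sn u·sn v·cn u·cn v)/D = 0.4535409653478031/0.7718244380713336 = 0.5876219292578112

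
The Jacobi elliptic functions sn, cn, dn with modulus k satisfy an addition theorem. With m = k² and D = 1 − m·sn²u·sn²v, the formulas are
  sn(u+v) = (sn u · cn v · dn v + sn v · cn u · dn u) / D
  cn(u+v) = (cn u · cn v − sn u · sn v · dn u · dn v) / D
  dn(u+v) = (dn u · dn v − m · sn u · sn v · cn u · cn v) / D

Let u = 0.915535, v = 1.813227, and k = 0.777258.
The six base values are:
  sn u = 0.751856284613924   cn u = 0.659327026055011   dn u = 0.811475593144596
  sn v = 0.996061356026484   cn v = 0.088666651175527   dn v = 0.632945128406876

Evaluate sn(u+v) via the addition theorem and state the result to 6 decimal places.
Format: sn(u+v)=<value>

m = k² = 0.604129998564
D = 1 − m·sn²u·sn²v = 0.6611774923186223
sn(u+v) = (sn u·cn v·dn v + sn v·cn u·dn u)/D = 0.5751155260312705/0.6611774923186223 = 0.8698353055159983

sn(u+v)=0.869835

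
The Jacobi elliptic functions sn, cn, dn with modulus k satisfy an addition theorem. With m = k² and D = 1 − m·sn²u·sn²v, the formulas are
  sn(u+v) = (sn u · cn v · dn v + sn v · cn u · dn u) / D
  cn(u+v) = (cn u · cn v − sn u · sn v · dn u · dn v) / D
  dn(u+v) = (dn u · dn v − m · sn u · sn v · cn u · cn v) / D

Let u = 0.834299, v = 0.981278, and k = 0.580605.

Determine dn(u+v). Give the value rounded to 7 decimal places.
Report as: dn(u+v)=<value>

sn u = 0.7215796812622637, cn u = 0.692331397229282, dn u = 0.9080080262894665
sn v = 0.8062217027604142, cn v = 0.5916135275651651, dn v = 0.8836774329448111
m = k² = 0.337102166025
D = 1 − m·sn²u·sn²v = 0.8859122267472976
dn(u+v) = (dn u·dn v − m·sn u·sn v·cn u·cn v)/D = 0.7220608850659734/0.8859122267472976 = 0.8150478831487421

dn(u+v)=0.8150479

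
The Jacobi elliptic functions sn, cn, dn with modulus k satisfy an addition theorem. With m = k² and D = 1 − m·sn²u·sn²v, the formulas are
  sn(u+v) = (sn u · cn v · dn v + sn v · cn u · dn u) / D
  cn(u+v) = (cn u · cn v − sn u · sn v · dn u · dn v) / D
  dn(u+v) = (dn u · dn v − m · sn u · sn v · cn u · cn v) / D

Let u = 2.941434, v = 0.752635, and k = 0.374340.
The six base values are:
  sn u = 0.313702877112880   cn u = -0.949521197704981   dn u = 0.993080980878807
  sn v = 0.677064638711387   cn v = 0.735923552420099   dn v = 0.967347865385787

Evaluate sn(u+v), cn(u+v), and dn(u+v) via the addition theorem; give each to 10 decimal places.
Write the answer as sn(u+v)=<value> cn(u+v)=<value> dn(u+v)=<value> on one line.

sn(u+v)=-0.4177567651 cn(u+v)=-0.9085589057 dn(u+v)=0.9876964798

m = k² = 0.1401304356
D = 1 − m·sn²u·sn²v = 0.993678360290553
sn(u+v) = (sn u·cn v·dn v + sn v·cn u·dn u)/D = -0.4151158573409397/0.993678360290553 = -0.417756765096061
cn(u+v) = (cn u·cn v − sn u·sn v·dn u·dn v)/D = -0.9028153236924032/0.993678360290553 = -0.90855890574936
dn(u+v) = (dn u·dn v − m·sn u·sn v·cn u·cn v)/D = 0.9814526185158608/0.993678360290553 = 0.9876964798034674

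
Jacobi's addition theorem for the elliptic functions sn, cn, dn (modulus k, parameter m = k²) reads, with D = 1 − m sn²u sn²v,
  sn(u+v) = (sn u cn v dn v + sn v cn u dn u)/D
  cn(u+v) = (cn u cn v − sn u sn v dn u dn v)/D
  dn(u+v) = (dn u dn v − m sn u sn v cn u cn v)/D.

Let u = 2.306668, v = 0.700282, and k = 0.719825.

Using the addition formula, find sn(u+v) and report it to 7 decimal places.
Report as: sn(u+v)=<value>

sn(u+v)=0.6460022

sn u = 0.9528778873114922, cn u = -0.3033541360733147, dn u = 0.7276907892887251
sn v = 0.6238135472802465, cn v = 0.7815731944160032, dn v = 0.8935133708181733
m = k² = 0.518148030625
D = 1 − m·sn²u·sn²v = 0.81692124374744
sn(u+v) = (sn u·cn v·dn v + sn v·cn u·dn u)/D = 0.5277329562702637/0.81692124374744 = 0.6460022435570522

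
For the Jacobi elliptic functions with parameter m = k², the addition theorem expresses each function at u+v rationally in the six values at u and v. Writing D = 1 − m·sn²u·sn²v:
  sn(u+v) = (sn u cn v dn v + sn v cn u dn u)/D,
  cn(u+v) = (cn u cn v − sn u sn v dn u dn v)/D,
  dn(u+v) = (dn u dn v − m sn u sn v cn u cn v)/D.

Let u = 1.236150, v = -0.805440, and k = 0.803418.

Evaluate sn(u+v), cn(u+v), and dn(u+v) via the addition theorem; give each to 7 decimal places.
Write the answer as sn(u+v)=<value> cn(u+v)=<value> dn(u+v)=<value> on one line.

sn(u+v)=0.4100141 cn(u+v)=0.9120792 dn(u+v)=0.9441860

sn u = 0.8851278008421595, cn u = 0.4653480161946781, dn u = 0.7030629600936064
sn v = -0.6864630476542166, cn v = 0.7271646885027385, dn v = 0.8341638050827098
m = k² = 0.645480482724
D = 1 − m·sn²u·sn²v = 0.7616970565677891
sn(u+v) = (sn u·cn v·dn v + sn v·cn u·dn u)/D = 0.3123065238280514/0.7616970565677891 = 0.4100140877992968
cn(u+v) = (cn u·cn v − sn u·sn v·dn u·dn v)/D = 0.6947280339517561/0.7616970565677891 = 0.9120791894381269
dn(u+v) = (dn u·dn v − m·sn u·sn v·cn u·cn v)/D = 0.7191837259099854/0.7616970565677891 = 0.9441860378857587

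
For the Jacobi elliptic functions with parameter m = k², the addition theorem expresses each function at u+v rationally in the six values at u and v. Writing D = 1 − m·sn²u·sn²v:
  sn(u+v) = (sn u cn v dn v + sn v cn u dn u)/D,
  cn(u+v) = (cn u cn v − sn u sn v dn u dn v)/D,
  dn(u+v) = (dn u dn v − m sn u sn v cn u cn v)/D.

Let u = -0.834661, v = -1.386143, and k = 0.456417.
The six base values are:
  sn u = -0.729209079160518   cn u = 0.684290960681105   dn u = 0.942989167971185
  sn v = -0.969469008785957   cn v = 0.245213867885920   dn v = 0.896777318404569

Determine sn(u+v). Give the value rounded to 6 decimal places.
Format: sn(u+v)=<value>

m = k² = 0.208316477889
D = 1 − m·sn²u·sn²v = 0.8958892393298493
sn(u+v) = (sn u·cn v·dn v + sn v·cn u·dn u)/D = -0.7859326634936603/0.8958892393298493 = -0.8772654352691637

sn(u+v)=-0.877265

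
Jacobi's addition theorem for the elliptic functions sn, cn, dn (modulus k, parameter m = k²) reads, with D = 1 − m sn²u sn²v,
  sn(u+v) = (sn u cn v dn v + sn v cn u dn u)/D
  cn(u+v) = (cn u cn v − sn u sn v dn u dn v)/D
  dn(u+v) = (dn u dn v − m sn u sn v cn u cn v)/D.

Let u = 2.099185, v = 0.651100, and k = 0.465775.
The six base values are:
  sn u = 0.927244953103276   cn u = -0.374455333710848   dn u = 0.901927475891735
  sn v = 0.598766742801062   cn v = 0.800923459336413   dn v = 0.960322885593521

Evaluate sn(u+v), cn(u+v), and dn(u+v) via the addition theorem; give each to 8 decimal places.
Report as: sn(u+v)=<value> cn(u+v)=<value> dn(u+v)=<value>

sn(u+v)=0.54758249 cn(u+v)=-0.83675170 dn(u+v)=0.96692780

m = k² = 0.216946350625
D = 1 − m·sn²u·sn²v = 0.9331261008080884
sn(u+v) = (sn u·cn v·dn v + sn v·cn u·dn u)/D = 0.5109635152692997/0.9331261008080884 = 0.5475824916126605
cn(u+v) = (cn u·cn v − sn u·sn v·dn u·dn v)/D = -0.7807948553064031/0.9331261008080884 = -0.836751704437625
dn(u+v) = (dn u·dn v − m·sn u·sn v·cn u·cn v)/D = 0.9022655712500572/0.9331261008080884 = 0.9669278037220201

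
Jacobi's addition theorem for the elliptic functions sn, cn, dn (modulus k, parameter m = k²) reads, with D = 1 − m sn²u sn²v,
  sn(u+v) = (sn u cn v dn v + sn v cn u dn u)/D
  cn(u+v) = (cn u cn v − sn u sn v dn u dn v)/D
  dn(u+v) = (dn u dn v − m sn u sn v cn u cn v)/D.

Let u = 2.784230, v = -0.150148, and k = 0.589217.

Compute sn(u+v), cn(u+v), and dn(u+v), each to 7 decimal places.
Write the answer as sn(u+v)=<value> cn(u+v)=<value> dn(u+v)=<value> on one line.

sn(u+v)=0.7314026 cn(u+v)=-0.6819459 dn(u+v)=0.9023735

sn u = 0.6310722441426215, cn u = -0.7757240634870079, dn u = 0.9282974383381065
sn v = -0.1493917496340161, cn v = 0.9887780869038752, dn v = 0.996118340114568
m = k² = 0.347176673089
D = 1 − m·sn²u·sn²v = 0.9969142415764128
sn(u+v) = (sn u·cn v·dn v + sn v·cn u·dn u)/D = 0.7291456841743349/0.9969142415764128 = 0.7314026159575596
cn(u+v) = (cn u·cn v − sn u·sn v·dn u·dn v)/D = -0.6798415817731477/0.9969142415764128 = -0.681945902084937
dn(u+v) = (dn u·dn v − m·sn u·sn v·cn u·cn v)/D = 0.8995889819401243/0.9969142415764128 = 0.9023734885335885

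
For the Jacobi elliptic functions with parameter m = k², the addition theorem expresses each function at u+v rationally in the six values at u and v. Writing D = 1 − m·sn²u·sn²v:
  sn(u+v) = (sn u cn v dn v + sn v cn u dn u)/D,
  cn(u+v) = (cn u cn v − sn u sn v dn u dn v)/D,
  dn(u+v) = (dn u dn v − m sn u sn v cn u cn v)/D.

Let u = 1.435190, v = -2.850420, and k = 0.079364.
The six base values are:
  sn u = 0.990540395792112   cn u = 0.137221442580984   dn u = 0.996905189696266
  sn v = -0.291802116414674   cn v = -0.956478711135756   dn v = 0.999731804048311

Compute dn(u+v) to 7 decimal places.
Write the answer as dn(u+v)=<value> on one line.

dn(u+v)=0.9969235

m = k² = 0.006298644496
D = 1 − m·sn²u·sn²v = 0.9994737787829459
dn(u+v) = (dn u·dn v − m·sn u·sn v·cn u·cn v)/D = 0.9963988748717225/0.9994737787829459 = 0.996923477157182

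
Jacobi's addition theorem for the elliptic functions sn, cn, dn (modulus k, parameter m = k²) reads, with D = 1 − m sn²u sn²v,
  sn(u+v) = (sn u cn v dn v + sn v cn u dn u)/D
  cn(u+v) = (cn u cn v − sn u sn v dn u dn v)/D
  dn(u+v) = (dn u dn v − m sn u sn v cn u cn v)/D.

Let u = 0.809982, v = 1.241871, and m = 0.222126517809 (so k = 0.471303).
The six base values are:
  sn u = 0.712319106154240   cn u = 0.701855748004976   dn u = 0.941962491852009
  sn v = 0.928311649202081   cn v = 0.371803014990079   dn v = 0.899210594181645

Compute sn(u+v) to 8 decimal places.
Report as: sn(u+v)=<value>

sn(u+v)=0.94351648

m = k² = 0.222126517809
D = 1 − m·sn²u·sn²v = 0.9028736214792862
sn(u+v) = (sn u·cn v·dn v + sn v·cn u·dn u)/D = 0.8518761426073416/0.9028736214792862 = 0.9435164815332746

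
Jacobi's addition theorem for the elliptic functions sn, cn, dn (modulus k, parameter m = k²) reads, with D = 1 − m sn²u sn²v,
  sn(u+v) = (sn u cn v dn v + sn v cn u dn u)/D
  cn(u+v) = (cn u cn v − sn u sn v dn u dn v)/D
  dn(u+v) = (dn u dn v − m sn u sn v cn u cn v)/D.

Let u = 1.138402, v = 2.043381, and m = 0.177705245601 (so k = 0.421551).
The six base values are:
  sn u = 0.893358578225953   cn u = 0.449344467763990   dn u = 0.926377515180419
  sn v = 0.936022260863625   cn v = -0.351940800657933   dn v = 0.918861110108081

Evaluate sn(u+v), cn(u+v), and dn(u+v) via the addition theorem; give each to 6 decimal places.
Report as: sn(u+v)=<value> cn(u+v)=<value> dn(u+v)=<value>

sn(u+v)=0.115025 cn(u+v)=-0.993363 dn(u+v)=0.998824

m = k² = 0.177705245601
D = 1 − m·sn²u·sn²v = 0.875742037945453
sn(u+v) = (sn u·cn v·dn v + sn v·cn u·dn u)/D = 0.1007325617158134/0.875742037945453 = 0.1150253811637711
cn(u+v) = (cn u·cn v − sn u·sn v·dn u·dn v)/D = -0.8699293465765051/0.875742037945453 = -0.9933625529926771
dn(u+v) = (dn u·dn v − m·sn u·sn v·cn u·cn v)/D = 0.874711914399245/0.875742037945453 = 0.9988237134891631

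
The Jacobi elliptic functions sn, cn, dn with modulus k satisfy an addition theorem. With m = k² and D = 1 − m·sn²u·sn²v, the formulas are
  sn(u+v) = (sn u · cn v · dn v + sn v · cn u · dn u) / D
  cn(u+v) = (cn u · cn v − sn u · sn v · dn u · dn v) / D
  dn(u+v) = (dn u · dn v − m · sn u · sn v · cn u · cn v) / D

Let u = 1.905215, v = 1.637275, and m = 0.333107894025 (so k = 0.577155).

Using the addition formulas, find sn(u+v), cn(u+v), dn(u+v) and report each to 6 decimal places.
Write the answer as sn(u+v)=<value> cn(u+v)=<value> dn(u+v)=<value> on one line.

sn u = 0.9901839784782292, cn u = -0.1397701283000973, dn u = 0.8206092846890325
sn v = 0.9968930924156026, cn v = 0.07876650489933439, dn v = 0.8178989921811633
m = k² = 0.333107894025
D = 1 − m·sn²u·sn²v = 0.6754258800164266
sn(u+v) = (sn u·cn v·dn v + sn v·cn u·dn u)/D = -0.05054964608799967/0.6754258800164266 = -0.07484114480003384
cn(u+v) = (cn u·cn v − sn u·sn v·dn u·dn v)/D = -0.6735316270794879/0.6754258800164266 = -0.9971954688249543
dn(u+v) = (dn u·dn v − m·sn u·sn v·cn u·cn v)/D = 0.6747954800384476/0.6754258800164266 = 0.9990666629801574

sn(u+v)=-0.074841 cn(u+v)=-0.997195 dn(u+v)=0.999067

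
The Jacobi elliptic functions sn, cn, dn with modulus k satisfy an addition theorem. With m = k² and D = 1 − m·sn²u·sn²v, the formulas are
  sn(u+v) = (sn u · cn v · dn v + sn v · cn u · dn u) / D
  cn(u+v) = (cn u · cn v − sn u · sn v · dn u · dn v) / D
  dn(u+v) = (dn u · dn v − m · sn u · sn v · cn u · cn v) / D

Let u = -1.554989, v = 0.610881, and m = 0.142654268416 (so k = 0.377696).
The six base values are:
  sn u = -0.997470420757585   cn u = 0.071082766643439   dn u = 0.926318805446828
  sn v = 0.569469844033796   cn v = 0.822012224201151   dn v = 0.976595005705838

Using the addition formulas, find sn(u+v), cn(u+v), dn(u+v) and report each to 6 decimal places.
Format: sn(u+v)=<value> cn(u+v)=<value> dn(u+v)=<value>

sn(u+v)=-0.800071 cn(u+v)=0.599905 dn(u+v)=0.953250

m = k² = 0.142654268416
D = 1 − m·sn²u·sn²v = 0.9539715569238917
sn(u+v) = (sn u·cn v·dn v + sn v·cn u·dn u)/D = -0.7632454400779272/0.9539715569238917 = -0.800071484876377
cn(u+v) = (cn u·cn v − sn u·sn v·dn u·dn v)/D = 0.57229199681635/0.9539715569238917 = 0.5999046750007115
dn(u+v) = (dn u·dn v − m·sn u·sn v·cn u·cn v)/D = 0.90937308080052/0.9539715569238917 = 0.9532496794063958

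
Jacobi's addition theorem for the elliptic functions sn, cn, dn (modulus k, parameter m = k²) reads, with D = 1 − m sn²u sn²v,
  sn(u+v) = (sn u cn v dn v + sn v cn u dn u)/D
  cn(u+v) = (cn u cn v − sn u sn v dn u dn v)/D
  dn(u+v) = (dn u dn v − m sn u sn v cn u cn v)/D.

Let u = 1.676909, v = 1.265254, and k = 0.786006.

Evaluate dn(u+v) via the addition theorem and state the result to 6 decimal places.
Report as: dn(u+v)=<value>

dn(u+v)=0.782746

sn u = 0.9834226827323007, cn u = 0.1813279545122722, dn u = 0.6344351060141034
sn v = 0.8974208898613898, cn v = 0.4411754145919639, dn v = 0.7088311430681183
m = k² = 0.617805432036
D = 1 − m·sn²u·sn²v = 0.5188012238903172
dn(u+v) = (dn u·dn v − m·sn u·sn v·cn u·cn v)/D = 0.4060895185676233/0.5188012238903172 = 0.7827458761999317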